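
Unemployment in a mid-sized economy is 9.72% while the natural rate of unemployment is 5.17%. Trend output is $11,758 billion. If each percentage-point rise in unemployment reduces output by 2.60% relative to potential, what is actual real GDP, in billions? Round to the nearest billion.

Unemployment gap = 9.72 - 5.17 = 4.55 points, so the output gap is -2.6 × 4.55 = -11.83%.
Actual GDP = 11758 × (1 - 11.83/100) = 11758 × 0.8817 ≈ 10367 billion.

$10,367 billion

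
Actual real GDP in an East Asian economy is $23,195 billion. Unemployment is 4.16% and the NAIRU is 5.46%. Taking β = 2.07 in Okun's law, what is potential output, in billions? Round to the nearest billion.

$22,587 billion

Unemployment gap = 4.16 - 5.46 = -1.3 points, so output gap = -2.07 × (-1.3) = 2.691%.
Since Y = Y* × (1 + gap/100), Y* = 23195/1.02691 ≈ 22587 billion.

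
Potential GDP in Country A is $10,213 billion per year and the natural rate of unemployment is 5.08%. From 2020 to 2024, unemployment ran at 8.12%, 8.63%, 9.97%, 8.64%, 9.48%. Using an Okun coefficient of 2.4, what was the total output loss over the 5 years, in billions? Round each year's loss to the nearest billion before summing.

$4,765 billion

Year 2020: gap = -2.4 × (8.12 - 5.08) = -7.296%, loss ≈ 10213 × 7.296/100 ≈ 745.
Year 2021: gap = -2.4 × (8.63 - 5.08) = -8.52%, loss ≈ 10213 × 8.52/100 ≈ 870.
Year 2022: gap = -2.4 × (9.97 - 5.08) = -11.736%, loss ≈ 10213 × 11.736/100 ≈ 1199.
Year 2023: gap = -2.4 × (8.64 - 5.08) = -8.544%, loss ≈ 10213 × 8.544/100 ≈ 873.
Year 2024: gap = -2.4 × (9.48 - 5.08) = -10.56%, loss ≈ 10213 × 10.56/100 ≈ 1078.
Total lost output = 745 + 870 + 1199 + 873 + 1078 = 4765 billion.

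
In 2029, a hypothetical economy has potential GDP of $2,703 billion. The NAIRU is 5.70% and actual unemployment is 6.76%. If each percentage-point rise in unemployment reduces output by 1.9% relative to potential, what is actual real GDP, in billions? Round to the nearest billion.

$2,649 billion

Unemployment gap = 6.76 - 5.7 = 1.06 points, so the output gap is -1.9 × 1.06 = -2.014%.
Actual GDP = 2703 × (1 - 2.014/100) = 2703 × 0.97986 ≈ 2649 billion.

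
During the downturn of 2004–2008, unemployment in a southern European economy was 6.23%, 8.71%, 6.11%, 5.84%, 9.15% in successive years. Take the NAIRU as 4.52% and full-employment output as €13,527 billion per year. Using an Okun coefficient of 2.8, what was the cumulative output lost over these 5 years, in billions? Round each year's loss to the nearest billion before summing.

€5,091 billion

Year 2004: gap = -2.8 × (6.23 - 4.52) = -4.788%, loss ≈ 13527 × 4.788/100 ≈ 648.
Year 2005: gap = -2.8 × (8.71 - 4.52) = -11.732%, loss ≈ 13527 × 11.732/100 ≈ 1587.
Year 2006: gap = -2.8 × (6.11 - 4.52) = -4.452%, loss ≈ 13527 × 4.452/100 ≈ 602.
Year 2007: gap = -2.8 × (5.84 - 4.52) = -3.696%, loss ≈ 13527 × 3.696/100 ≈ 500.
Year 2008: gap = -2.8 × (9.15 - 4.52) = -12.964%, loss ≈ 13527 × 12.964/100 ≈ 1754.
Total lost output = 648 + 1587 + 602 + 500 + 1754 = 5091 billion.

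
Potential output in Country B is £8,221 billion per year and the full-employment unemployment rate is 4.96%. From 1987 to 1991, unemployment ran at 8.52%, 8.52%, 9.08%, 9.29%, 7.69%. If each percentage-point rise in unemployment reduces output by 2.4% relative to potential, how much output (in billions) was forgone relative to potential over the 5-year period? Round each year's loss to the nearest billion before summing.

Year 1987: gap = -2.4 × (8.52 - 4.96) = -8.544%, loss ≈ 8221 × 8.544/100 ≈ 702.
Year 1988: gap = -2.4 × (8.52 - 4.96) = -8.544%, loss ≈ 8221 × 8.544/100 ≈ 702.
Year 1989: gap = -2.4 × (9.08 - 4.96) = -9.888%, loss ≈ 8221 × 9.888/100 ≈ 813.
Year 1990: gap = -2.4 × (9.29 - 4.96) = -10.392%, loss ≈ 8221 × 10.392/100 ≈ 854.
Year 1991: gap = -2.4 × (7.69 - 4.96) = -6.552%, loss ≈ 8221 × 6.552/100 ≈ 539.
Total lost output = 702 + 702 + 813 + 854 + 539 = 3610 billion.

£3,610 billion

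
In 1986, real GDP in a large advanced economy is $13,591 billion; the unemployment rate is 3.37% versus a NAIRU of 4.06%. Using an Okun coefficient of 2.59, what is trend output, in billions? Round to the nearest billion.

$13,352 billion

Unemployment gap = 3.37 - 4.06 = -0.69 points, so output gap = -2.59 × (-0.69) = 1.7871%.
Since Y = Y* × (1 + gap/100), Y* = 13591/1.017871 ≈ 13352 billion.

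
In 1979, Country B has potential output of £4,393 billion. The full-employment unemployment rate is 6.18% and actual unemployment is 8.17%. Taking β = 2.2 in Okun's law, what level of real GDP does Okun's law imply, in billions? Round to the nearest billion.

£4,201 billion

Unemployment gap = 8.17 - 6.18 = 1.99 points, so the output gap is -2.2 × 1.99 = -4.378%.
Actual GDP = 4393 × (1 - 4.378/100) = 4393 × 0.95622 ≈ 4201 billion.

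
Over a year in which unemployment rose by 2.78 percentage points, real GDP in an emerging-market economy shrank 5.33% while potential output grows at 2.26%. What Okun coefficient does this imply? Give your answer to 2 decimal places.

β ≈ 2.73

Growth form: g_Y = g_Y* - β × Δu, so β = (g_Y* - g_Y)/Δu.
β = (2.26 + 5.33)/2.78 = 7.59/2.78 = 2.73.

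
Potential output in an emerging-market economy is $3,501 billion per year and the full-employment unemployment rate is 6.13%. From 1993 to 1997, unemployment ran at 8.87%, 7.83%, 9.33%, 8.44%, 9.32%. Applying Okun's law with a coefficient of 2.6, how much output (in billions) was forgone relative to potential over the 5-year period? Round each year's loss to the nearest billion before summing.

$1,195 billion

Year 1993: gap = -2.6 × (8.87 - 6.13) = -7.124%, loss ≈ 3501 × 7.124/100 ≈ 249.
Year 1994: gap = -2.6 × (7.83 - 6.13) = -4.42%, loss ≈ 3501 × 4.42/100 ≈ 155.
Year 1995: gap = -2.6 × (9.33 - 6.13) = -8.32%, loss ≈ 3501 × 8.32/100 ≈ 291.
Year 1996: gap = -2.6 × (8.44 - 6.13) = -6.006%, loss ≈ 3501 × 6.006/100 ≈ 210.
Year 1997: gap = -2.6 × (9.32 - 6.13) = -8.294%, loss ≈ 3501 × 8.294/100 ≈ 290.
Total lost output = 249 + 155 + 291 + 210 + 290 = 1195 billion.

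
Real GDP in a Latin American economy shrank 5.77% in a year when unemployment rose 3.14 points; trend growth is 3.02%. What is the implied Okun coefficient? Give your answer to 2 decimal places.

Growth form: g_Y = g_Y* - β × Δu, so β = (g_Y* - g_Y)/Δu.
β = (3.02 + 5.77)/3.14 = 8.79/3.14 = 2.80.

β ≈ 2.80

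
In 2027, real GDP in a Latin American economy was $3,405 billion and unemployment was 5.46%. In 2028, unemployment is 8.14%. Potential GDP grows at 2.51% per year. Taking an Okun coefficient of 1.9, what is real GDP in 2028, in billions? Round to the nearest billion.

$3,317 billion

Δu = 8.14 - 5.46 = 2.68 points.
Okun's law (growth form): g_Y = g_Y* - β × Δu = 2.51 - 1.9 × (2.68) = 2.51 - 5.092 = -2.582%.
Real GDP in the next year = 3405 × (1 - 2.582/100) = 3405 × 0.97418 ≈ 3317 billion.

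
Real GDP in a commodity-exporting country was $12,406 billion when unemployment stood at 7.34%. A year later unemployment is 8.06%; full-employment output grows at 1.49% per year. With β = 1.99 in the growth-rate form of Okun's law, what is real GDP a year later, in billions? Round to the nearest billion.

$12,413 billion

Δu = 8.06 - 7.34 = 0.72 points.
Okun's law (growth form): g_Y = g_Y* - β × Δu = 1.49 - 1.99 × (0.72) = 1.49 - 1.4328 = 0.0572%.
Real GDP in the next year = 12406 × (1 + 0.0572/100) = 12406 × 1.000572 ≈ 12413 billion.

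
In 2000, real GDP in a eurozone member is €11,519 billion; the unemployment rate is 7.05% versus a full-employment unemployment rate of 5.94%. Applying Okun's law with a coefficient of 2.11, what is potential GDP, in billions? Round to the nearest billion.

€11,795 billion

Unemployment gap = 7.05 - 5.94 = 1.11 points, so output gap = -2.11 × 1.11 = -2.3421%.
Since Y = Y* × (1 + gap/100), Y* = 11519/0.976579 ≈ 11795 billion.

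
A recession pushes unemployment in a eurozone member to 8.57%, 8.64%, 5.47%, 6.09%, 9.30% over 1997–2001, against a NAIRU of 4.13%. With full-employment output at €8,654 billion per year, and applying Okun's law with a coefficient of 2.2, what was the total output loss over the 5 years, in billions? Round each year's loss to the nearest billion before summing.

€3,316 billion

Year 1997: gap = -2.2 × (8.57 - 4.13) = -9.768%, loss ≈ 8654 × 9.768/100 ≈ 845.
Year 1998: gap = -2.2 × (8.64 - 4.13) = -9.922%, loss ≈ 8654 × 9.922/100 ≈ 859.
Year 1999: gap = -2.2 × (5.47 - 4.13) = -2.948%, loss ≈ 8654 × 2.948/100 ≈ 255.
Year 2000: gap = -2.2 × (6.09 - 4.13) = -4.312%, loss ≈ 8654 × 4.312/100 ≈ 373.
Year 2001: gap = -2.2 × (9.3 - 4.13) = -11.374%, loss ≈ 8654 × 11.374/100 ≈ 984.
Total lost output = 845 + 859 + 255 + 373 + 984 = 3316 billion.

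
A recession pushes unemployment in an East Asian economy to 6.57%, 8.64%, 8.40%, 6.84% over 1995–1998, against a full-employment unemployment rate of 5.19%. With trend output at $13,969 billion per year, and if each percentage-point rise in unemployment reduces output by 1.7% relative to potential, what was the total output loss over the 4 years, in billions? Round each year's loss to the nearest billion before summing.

Year 1995: gap = -1.7 × (6.57 - 5.19) = -2.346%, loss ≈ 13969 × 2.346/100 ≈ 328.
Year 1996: gap = -1.7 × (8.64 - 5.19) = -5.865%, loss ≈ 13969 × 5.865/100 ≈ 819.
Year 1997: gap = -1.7 × (8.4 - 5.19) = -5.457%, loss ≈ 13969 × 5.457/100 ≈ 762.
Year 1998: gap = -1.7 × (6.84 - 5.19) = -2.805%, loss ≈ 13969 × 2.805/100 ≈ 392.
Total lost output = 328 + 819 + 762 + 392 = 2301 billion.

$2,301 billion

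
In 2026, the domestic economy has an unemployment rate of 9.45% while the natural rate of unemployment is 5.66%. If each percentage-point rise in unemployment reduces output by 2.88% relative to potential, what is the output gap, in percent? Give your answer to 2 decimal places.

-10.92%

The unemployment gap is 9.45 - 5.66 = 3.79 percentage points.
Okun's law gives an output gap of -2.88 × 3.79 = -10.9152%, i.e. 10.92% below potential.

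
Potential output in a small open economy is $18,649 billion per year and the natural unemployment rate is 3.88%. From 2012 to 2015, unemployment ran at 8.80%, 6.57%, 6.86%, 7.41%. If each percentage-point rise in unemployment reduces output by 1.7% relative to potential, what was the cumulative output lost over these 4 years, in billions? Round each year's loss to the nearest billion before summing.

Year 2012: gap = -1.7 × (8.8 - 3.88) = -8.364%, loss ≈ 18649 × 8.364/100 ≈ 1560.
Year 2013: gap = -1.7 × (6.57 - 3.88) = -4.573%, loss ≈ 18649 × 4.573/100 ≈ 853.
Year 2014: gap = -1.7 × (6.86 - 3.88) = -5.066%, loss ≈ 18649 × 5.066/100 ≈ 945.
Year 2015: gap = -1.7 × (7.41 - 3.88) = -6.001%, loss ≈ 18649 × 6.001/100 ≈ 1119.
Total lost output = 1560 + 853 + 945 + 1119 = 4477 billion.

$4,477 billion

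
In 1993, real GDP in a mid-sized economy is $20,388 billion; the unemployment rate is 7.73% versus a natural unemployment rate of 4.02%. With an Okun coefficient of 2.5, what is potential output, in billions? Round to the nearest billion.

$22,472 billion

Unemployment gap = 7.73 - 4.02 = 3.71 points, so output gap = -2.5 × 3.71 = -9.275%.
Since Y = Y* × (1 + gap/100), Y* = 20388/0.90725 ≈ 22472 billion.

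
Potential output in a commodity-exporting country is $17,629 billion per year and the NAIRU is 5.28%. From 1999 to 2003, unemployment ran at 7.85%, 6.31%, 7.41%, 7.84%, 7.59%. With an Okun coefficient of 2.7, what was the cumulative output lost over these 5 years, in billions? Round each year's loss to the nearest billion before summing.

Year 1999: gap = -2.7 × (7.85 - 5.28) = -6.939%, loss ≈ 17629 × 6.939/100 ≈ 1223.
Year 2000: gap = -2.7 × (6.31 - 5.28) = -2.781%, loss ≈ 17629 × 2.781/100 ≈ 490.
Year 2001: gap = -2.7 × (7.41 - 5.28) = -5.751%, loss ≈ 17629 × 5.751/100 ≈ 1014.
Year 2002: gap = -2.7 × (7.84 - 5.28) = -6.912%, loss ≈ 17629 × 6.912/100 ≈ 1219.
Year 2003: gap = -2.7 × (7.59 - 5.28) = -6.237%, loss ≈ 17629 × 6.237/100 ≈ 1100.
Total lost output = 1223 + 490 + 1014 + 1219 + 1100 = 5046 billion.

$5,046 billion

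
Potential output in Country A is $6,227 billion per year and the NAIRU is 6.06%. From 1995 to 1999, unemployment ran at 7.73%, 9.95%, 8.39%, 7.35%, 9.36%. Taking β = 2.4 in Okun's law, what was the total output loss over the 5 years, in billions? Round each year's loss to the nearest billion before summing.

$1,865 billion

Year 1995: gap = -2.4 × (7.73 - 6.06) = -4.008%, loss ≈ 6227 × 4.008/100 ≈ 250.
Year 1996: gap = -2.4 × (9.95 - 6.06) = -9.336%, loss ≈ 6227 × 9.336/100 ≈ 581.
Year 1997: gap = -2.4 × (8.39 - 6.06) = -5.592%, loss ≈ 6227 × 5.592/100 ≈ 348.
Year 1998: gap = -2.4 × (7.35 - 6.06) = -3.096%, loss ≈ 6227 × 3.096/100 ≈ 193.
Year 1999: gap = -2.4 × (9.36 - 6.06) = -7.92%, loss ≈ 6227 × 7.92/100 ≈ 493.
Total lost output = 250 + 581 + 348 + 193 + 493 = 1865 billion.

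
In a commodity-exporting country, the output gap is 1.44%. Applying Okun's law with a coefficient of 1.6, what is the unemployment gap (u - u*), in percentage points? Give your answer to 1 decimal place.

-0.9 percentage points

Okun's law: output gap = -β × (u - u*), so u - u* = -(output gap)/β.
u - u* = -(1.44)/1.6 = -0.9 percentage points.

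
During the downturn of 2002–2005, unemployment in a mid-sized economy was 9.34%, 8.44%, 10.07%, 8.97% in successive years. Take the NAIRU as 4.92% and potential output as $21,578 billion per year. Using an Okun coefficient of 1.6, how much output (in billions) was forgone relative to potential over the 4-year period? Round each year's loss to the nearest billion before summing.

Year 2002: gap = -1.6 × (9.34 - 4.92) = -7.072%, loss ≈ 21578 × 7.072/100 ≈ 1526.
Year 2003: gap = -1.6 × (8.44 - 4.92) = -5.632%, loss ≈ 21578 × 5.632/100 ≈ 1215.
Year 2004: gap = -1.6 × (10.07 - 4.92) = -8.24%, loss ≈ 21578 × 8.24/100 ≈ 1778.
Year 2005: gap = -1.6 × (8.97 - 4.92) = -6.48%, loss ≈ 21578 × 6.48/100 ≈ 1398.
Total lost output = 1526 + 1215 + 1778 + 1398 = 5917 billion.

$5,917 billion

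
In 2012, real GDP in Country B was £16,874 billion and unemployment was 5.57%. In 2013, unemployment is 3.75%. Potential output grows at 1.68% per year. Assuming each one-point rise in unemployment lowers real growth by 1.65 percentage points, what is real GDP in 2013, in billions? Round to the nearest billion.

Δu = 3.75 - 5.57 = -1.82 points.
Okun's law (growth form): g_Y = g_Y* - β × Δu = 1.68 - 1.65 × (-1.82) = 1.68 + 3.003 = 4.683%.
Real GDP in the next year = 16874 × (1 + 4.683/100) = 16874 × 1.04683 ≈ 17664 billion.

£17,664 billion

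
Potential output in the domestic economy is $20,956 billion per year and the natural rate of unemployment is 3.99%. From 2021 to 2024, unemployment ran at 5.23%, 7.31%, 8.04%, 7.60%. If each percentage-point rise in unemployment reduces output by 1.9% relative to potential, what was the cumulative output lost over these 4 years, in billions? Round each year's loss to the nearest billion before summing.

Year 2021: gap = -1.9 × (5.23 - 3.99) = -2.356%, loss ≈ 20956 × 2.356/100 ≈ 494.
Year 2022: gap = -1.9 × (7.31 - 3.99) = -6.308%, loss ≈ 20956 × 6.308/100 ≈ 1322.
Year 2023: gap = -1.9 × (8.04 - 3.99) = -7.695%, loss ≈ 20956 × 7.695/100 ≈ 1613.
Year 2024: gap = -1.9 × (7.6 - 3.99) = -6.859%, loss ≈ 20956 × 6.859/100 ≈ 1437.
Total lost output = 494 + 1322 + 1613 + 1437 = 4866 billion.

$4,866 billion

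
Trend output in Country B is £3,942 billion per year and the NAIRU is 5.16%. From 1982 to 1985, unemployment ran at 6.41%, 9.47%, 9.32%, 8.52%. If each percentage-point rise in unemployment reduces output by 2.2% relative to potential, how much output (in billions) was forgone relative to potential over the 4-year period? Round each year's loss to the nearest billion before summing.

£1,134 billion

Year 1982: gap = -2.2 × (6.41 - 5.16) = -2.75%, loss ≈ 3942 × 2.75/100 ≈ 108.
Year 1983: gap = -2.2 × (9.47 - 5.16) = -9.482%, loss ≈ 3942 × 9.482/100 ≈ 374.
Year 1984: gap = -2.2 × (9.32 - 5.16) = -9.152%, loss ≈ 3942 × 9.152/100 ≈ 361.
Year 1985: gap = -2.2 × (8.52 - 5.16) = -7.392%, loss ≈ 3942 × 7.392/100 ≈ 291.
Total lost output = 108 + 374 + 361 + 291 = 1134 billion.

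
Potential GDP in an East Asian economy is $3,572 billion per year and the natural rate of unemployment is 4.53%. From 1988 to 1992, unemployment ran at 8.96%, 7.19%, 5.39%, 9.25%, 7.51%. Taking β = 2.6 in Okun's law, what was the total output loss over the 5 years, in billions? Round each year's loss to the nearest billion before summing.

Year 1988: gap = -2.6 × (8.96 - 4.53) = -11.518%, loss ≈ 3572 × 11.518/100 ≈ 411.
Year 1989: gap = -2.6 × (7.19 - 4.53) = -6.916%, loss ≈ 3572 × 6.916/100 ≈ 247.
Year 1990: gap = -2.6 × (5.39 - 4.53) = -2.236%, loss ≈ 3572 × 2.236/100 ≈ 80.
Year 1991: gap = -2.6 × (9.25 - 4.53) = -12.272%, loss ≈ 3572 × 12.272/100 ≈ 438.
Year 1992: gap = -2.6 × (7.51 - 4.53) = -7.748%, loss ≈ 3572 × 7.748/100 ≈ 277.
Total lost output = 411 + 247 + 80 + 438 + 277 = 1453 billion.

$1,453 billion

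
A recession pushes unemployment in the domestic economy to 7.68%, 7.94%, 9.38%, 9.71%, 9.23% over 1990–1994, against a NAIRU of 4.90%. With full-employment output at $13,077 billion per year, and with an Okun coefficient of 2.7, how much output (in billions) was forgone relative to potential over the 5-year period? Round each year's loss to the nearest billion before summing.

$6,864 billion

Year 1990: gap = -2.7 × (7.68 - 4.9) = -7.506%, loss ≈ 13077 × 7.506/100 ≈ 982.
Year 1991: gap = -2.7 × (7.94 - 4.9) = -8.208%, loss ≈ 13077 × 8.208/100 ≈ 1073.
Year 1992: gap = -2.7 × (9.38 - 4.9) = -12.096%, loss ≈ 13077 × 12.096/100 ≈ 1582.
Year 1993: gap = -2.7 × (9.71 - 4.9) = -12.987%, loss ≈ 13077 × 12.987/100 ≈ 1698.
Year 1994: gap = -2.7 × (9.23 - 4.9) = -11.691%, loss ≈ 13077 × 11.691/100 ≈ 1529.
Total lost output = 982 + 1073 + 1582 + 1698 + 1529 = 6864 billion.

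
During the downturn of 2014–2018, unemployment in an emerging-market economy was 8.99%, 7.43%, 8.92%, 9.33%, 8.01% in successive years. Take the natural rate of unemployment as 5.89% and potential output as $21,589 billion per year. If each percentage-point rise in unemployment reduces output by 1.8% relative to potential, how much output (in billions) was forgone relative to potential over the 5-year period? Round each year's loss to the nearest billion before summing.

Year 2014: gap = -1.8 × (8.99 - 5.89) = -5.58%, loss ≈ 21589 × 5.58/100 ≈ 1205.
Year 2015: gap = -1.8 × (7.43 - 5.89) = -2.772%, loss ≈ 21589 × 2.772/100 ≈ 598.
Year 2016: gap = -1.8 × (8.92 - 5.89) = -5.454%, loss ≈ 21589 × 5.454/100 ≈ 1177.
Year 2017: gap = -1.8 × (9.33 - 5.89) = -6.192%, loss ≈ 21589 × 6.192/100 ≈ 1337.
Year 2018: gap = -1.8 × (8.01 - 5.89) = -3.816%, loss ≈ 21589 × 3.816/100 ≈ 824.
Total lost output = 1205 + 598 + 1177 + 1337 + 824 = 5141 billion.

$5,141 billion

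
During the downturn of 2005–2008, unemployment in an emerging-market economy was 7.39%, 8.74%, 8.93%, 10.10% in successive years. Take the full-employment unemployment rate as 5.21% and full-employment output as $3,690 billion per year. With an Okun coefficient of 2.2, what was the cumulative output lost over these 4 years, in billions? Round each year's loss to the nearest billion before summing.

Year 2005: gap = -2.2 × (7.39 - 5.21) = -4.796%, loss ≈ 3690 × 4.796/100 ≈ 177.
Year 2006: gap = -2.2 × (8.74 - 5.21) = -7.766%, loss ≈ 3690 × 7.766/100 ≈ 287.
Year 2007: gap = -2.2 × (8.93 - 5.21) = -8.184%, loss ≈ 3690 × 8.184/100 ≈ 302.
Year 2008: gap = -2.2 × (10.1 - 5.21) = -10.758%, loss ≈ 3690 × 10.758/100 ≈ 397.
Total lost output = 177 + 287 + 302 + 397 = 1163 billion.

$1,163 billion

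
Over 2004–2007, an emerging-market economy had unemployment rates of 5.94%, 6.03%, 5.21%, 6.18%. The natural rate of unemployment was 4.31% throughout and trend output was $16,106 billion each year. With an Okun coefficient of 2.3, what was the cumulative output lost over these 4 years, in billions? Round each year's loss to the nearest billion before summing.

$2,267 billion

Year 2004: gap = -2.3 × (5.94 - 4.31) = -3.749%, loss ≈ 16106 × 3.749/100 ≈ 604.
Year 2005: gap = -2.3 × (6.03 - 4.31) = -3.956%, loss ≈ 16106 × 3.956/100 ≈ 637.
Year 2006: gap = -2.3 × (5.21 - 4.31) = -2.07%, loss ≈ 16106 × 2.07/100 ≈ 333.
Year 2007: gap = -2.3 × (6.18 - 4.31) = -4.301%, loss ≈ 16106 × 4.301/100 ≈ 693.
Total lost output = 604 + 637 + 333 + 693 = 2267 billion.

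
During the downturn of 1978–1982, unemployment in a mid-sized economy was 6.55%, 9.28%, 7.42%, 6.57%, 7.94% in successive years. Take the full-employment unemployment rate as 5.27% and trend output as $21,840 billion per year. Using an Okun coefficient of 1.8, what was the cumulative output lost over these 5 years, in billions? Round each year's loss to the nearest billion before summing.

$4,485 billion

Year 1978: gap = -1.8 × (6.55 - 5.27) = -2.304%, loss ≈ 21840 × 2.304/100 ≈ 503.
Year 1979: gap = -1.8 × (9.28 - 5.27) = -7.218%, loss ≈ 21840 × 7.218/100 ≈ 1576.
Year 1980: gap = -1.8 × (7.42 - 5.27) = -3.87%, loss ≈ 21840 × 3.87/100 ≈ 845.
Year 1981: gap = -1.8 × (6.57 - 5.27) = -2.34%, loss ≈ 21840 × 2.34/100 ≈ 511.
Year 1982: gap = -1.8 × (7.94 - 5.27) = -4.806%, loss ≈ 21840 × 4.806/100 ≈ 1050.
Total lost output = 503 + 1576 + 845 + 511 + 1050 = 4485 billion.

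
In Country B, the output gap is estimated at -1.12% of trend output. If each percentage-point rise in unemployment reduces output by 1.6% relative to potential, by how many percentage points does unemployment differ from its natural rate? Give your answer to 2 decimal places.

0.70 percentage points

Okun's law: output gap = -β × (u - u*), so u - u* = -(output gap)/β.
u - u* = -(-1.12)/1.6 = 0.7 percentage points.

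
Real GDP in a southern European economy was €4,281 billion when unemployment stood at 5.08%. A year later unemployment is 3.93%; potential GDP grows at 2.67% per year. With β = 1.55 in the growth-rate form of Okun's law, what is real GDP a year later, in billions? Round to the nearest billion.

€4,472 billion

Δu = 3.93 - 5.08 = -1.15 points.
Okun's law (growth form): g_Y = g_Y* - β × Δu = 2.67 - 1.55 × (-1.15) = 2.67 + 1.7825 = 4.4525%.
Real GDP in the next year = 4281 × (1 + 4.4525/100) = 4281 × 1.044525 ≈ 4472 billion.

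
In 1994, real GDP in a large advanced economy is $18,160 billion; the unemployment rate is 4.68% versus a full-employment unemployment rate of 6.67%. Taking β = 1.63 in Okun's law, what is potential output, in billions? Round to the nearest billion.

Unemployment gap = 4.68 - 6.67 = -1.99 points, so output gap = -1.63 × (-1.99) = 3.2437%.
Since Y = Y* × (1 + gap/100), Y* = 18160/1.032437 ≈ 17589 billion.

$17,589 billion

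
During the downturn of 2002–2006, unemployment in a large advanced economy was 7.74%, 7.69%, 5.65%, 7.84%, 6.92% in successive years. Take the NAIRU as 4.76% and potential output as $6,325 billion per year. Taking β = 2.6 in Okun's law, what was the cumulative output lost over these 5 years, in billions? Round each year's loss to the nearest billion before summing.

$1,980 billion

Year 2002: gap = -2.6 × (7.74 - 4.76) = -7.748%, loss ≈ 6325 × 7.748/100 ≈ 490.
Year 2003: gap = -2.6 × (7.69 - 4.76) = -7.618%, loss ≈ 6325 × 7.618/100 ≈ 482.
Year 2004: gap = -2.6 × (5.65 - 4.76) = -2.314%, loss ≈ 6325 × 2.314/100 ≈ 146.
Year 2005: gap = -2.6 × (7.84 - 4.76) = -8.008%, loss ≈ 6325 × 8.008/100 ≈ 507.
Year 2006: gap = -2.6 × (6.92 - 4.76) = -5.616%, loss ≈ 6325 × 5.616/100 ≈ 355.
Total lost output = 490 + 482 + 146 + 507 + 355 = 1980 billion.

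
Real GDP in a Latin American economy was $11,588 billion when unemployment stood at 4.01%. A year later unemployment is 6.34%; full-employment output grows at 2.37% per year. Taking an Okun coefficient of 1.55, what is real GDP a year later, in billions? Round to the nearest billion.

$11,444 billion

Δu = 6.34 - 4.01 = 2.33 points.
Okun's law (growth form): g_Y = g_Y* - β × Δu = 2.37 - 1.55 × (2.33) = 2.37 - 3.6115 = -1.2415%.
Real GDP in the next year = 11588 × (1 - 1.2415/100) = 11588 × 0.987585 ≈ 11444 billion.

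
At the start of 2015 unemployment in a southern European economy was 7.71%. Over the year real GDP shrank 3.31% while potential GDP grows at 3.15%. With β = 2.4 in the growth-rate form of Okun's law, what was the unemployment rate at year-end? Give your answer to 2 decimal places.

Growth-rate Okun's law: g_Y = g_Y* - β × Δu, so Δu = (g_Y* - g_Y)/β.
Δu = (3.15 + 3.31)/2.4 = 6.46/2.4 = 2.69 percentage points.
Year-end unemployment = 7.71 + 2.69 = 10.40%.

10.40%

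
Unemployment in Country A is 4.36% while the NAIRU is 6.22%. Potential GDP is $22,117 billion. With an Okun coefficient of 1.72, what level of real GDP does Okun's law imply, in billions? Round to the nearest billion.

$22,825 billion

Unemployment gap = 4.36 - 6.22 = -1.86 points, so the output gap is -1.72 × (-1.86) = 3.1992%.
Actual GDP = 22117 × (1 + 3.1992/100) = 22117 × 1.031992 ≈ 22825 billion.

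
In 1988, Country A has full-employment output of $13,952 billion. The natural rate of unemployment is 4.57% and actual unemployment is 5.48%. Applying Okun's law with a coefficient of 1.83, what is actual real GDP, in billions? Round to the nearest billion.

Unemployment gap = 5.48 - 4.57 = 0.91 points, so the output gap is -1.83 × 0.91 = -1.6653%.
Actual GDP = 13952 × (1 - 1.6653/100) = 13952 × 0.983347 ≈ 13720 billion.

$13,720 billion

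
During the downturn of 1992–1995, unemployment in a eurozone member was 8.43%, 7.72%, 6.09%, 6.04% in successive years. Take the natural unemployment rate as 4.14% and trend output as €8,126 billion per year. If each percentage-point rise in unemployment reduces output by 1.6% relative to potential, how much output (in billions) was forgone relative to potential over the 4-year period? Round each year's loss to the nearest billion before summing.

€1,524 billion

Year 1992: gap = -1.6 × (8.43 - 4.14) = -6.864%, loss ≈ 8126 × 6.864/100 ≈ 558.
Year 1993: gap = -1.6 × (7.72 - 4.14) = -5.728%, loss ≈ 8126 × 5.728/100 ≈ 465.
Year 1994: gap = -1.6 × (6.09 - 4.14) = -3.12%, loss ≈ 8126 × 3.12/100 ≈ 254.
Year 1995: gap = -1.6 × (6.04 - 4.14) = -3.04%, loss ≈ 8126 × 3.04/100 ≈ 247.
Total lost output = 558 + 465 + 254 + 247 = 1524 billion.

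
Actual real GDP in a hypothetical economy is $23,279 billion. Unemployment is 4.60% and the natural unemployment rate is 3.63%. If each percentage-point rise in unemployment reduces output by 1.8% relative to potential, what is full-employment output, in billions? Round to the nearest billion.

Unemployment gap = 4.6 - 3.63 = 0.97 points, so output gap = -1.8 × 0.97 = -1.746%.
Since Y = Y* × (1 + gap/100), Y* = 23279/0.98254 ≈ 23693 billion.

$23,693 billion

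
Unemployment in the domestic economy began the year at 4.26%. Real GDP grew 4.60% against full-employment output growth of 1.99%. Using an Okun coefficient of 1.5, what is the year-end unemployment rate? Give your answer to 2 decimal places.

2.52%

Growth-rate Okun's law: g_Y = g_Y* - β × Δu, so Δu = (g_Y* - g_Y)/β.
Δu = (1.99 - 4.6)/1.5 = -2.61/1.5 = -1.74 percentage points.
Year-end unemployment = 4.26 - 1.74 = 2.52%.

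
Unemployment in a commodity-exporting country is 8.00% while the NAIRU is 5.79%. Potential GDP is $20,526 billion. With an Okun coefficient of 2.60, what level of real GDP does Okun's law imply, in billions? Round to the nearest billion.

Unemployment gap = 8 - 5.79 = 2.21 points, so the output gap is -2.6 × 2.21 = -5.746%.
Actual GDP = 20526 × (1 - 5.746/100) = 20526 × 0.94254 ≈ 19347 billion.

$19,347 billion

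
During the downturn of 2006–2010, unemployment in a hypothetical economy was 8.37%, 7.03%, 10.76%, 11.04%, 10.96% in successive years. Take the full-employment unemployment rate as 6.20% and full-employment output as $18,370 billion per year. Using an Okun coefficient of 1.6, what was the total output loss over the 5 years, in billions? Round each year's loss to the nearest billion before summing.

Year 2006: gap = -1.6 × (8.37 - 6.2) = -3.472%, loss ≈ 18370 × 3.472/100 ≈ 638.
Year 2007: gap = -1.6 × (7.03 - 6.2) = -1.328%, loss ≈ 18370 × 1.328/100 ≈ 244.
Year 2008: gap = -1.6 × (10.76 - 6.2) = -7.296%, loss ≈ 18370 × 7.296/100 ≈ 1340.
Year 2009: gap = -1.6 × (11.04 - 6.2) = -7.744%, loss ≈ 18370 × 7.744/100 ≈ 1423.
Year 2010: gap = -1.6 × (10.96 - 6.2) = -7.616%, loss ≈ 18370 × 7.616/100 ≈ 1399.
Total lost output = 638 + 244 + 1340 + 1423 + 1399 = 5044 billion.

$5,044 billion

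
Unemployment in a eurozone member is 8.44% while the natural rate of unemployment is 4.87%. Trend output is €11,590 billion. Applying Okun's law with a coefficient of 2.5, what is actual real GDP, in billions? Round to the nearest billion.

Unemployment gap = 8.44 - 4.87 = 3.57 points, so the output gap is -2.5 × 3.57 = -8.925%.
Actual GDP = 11590 × (1 - 8.925/100) = 11590 × 0.91075 ≈ 10556 billion.

€10,556 billion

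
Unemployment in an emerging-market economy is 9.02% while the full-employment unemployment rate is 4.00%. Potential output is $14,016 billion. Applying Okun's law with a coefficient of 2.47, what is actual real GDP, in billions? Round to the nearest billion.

$12,278 billion

Unemployment gap = 9.02 - 4 = 5.02 points, so the output gap is -2.47 × 5.02 = -12.3994%.
Actual GDP = 14016 × (1 - 12.3994/100) = 14016 × 0.876006 ≈ 12278 billion.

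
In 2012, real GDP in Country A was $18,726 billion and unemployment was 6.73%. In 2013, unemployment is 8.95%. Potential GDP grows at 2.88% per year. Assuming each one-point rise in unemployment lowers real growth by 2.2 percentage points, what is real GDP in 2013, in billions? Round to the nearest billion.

$18,351 billion

Δu = 8.95 - 6.73 = 2.22 points.
Okun's law (growth form): g_Y = g_Y* - β × Δu = 2.88 - 2.2 × (2.22) = 2.88 - 4.884 = -2.004%.
Real GDP in the next year = 18726 × (1 - 2.004/100) = 18726 × 0.97996 ≈ 18351 billion.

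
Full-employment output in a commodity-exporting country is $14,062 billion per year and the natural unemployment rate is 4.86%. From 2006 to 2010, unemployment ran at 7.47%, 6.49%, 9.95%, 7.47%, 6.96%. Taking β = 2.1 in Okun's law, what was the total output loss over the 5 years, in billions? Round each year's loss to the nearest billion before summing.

$4,146 billion

Year 2006: gap = -2.1 × (7.47 - 4.86) = -5.481%, loss ≈ 14062 × 5.481/100 ≈ 771.
Year 2007: gap = -2.1 × (6.49 - 4.86) = -3.423%, loss ≈ 14062 × 3.423/100 ≈ 481.
Year 2008: gap = -2.1 × (9.95 - 4.86) = -10.689%, loss ≈ 14062 × 10.689/100 ≈ 1503.
Year 2009: gap = -2.1 × (7.47 - 4.86) = -5.481%, loss ≈ 14062 × 5.481/100 ≈ 771.
Year 2010: gap = -2.1 × (6.96 - 4.86) = -4.41%, loss ≈ 14062 × 4.41/100 ≈ 620.
Total lost output = 771 + 481 + 1503 + 771 + 620 = 4146 billion.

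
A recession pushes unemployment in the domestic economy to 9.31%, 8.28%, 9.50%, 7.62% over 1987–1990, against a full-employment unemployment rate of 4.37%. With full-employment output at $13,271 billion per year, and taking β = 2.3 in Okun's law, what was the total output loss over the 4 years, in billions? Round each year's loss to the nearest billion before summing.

Year 1987: gap = -2.3 × (9.31 - 4.37) = -11.362%, loss ≈ 13271 × 11.362/100 ≈ 1508.
Year 1988: gap = -2.3 × (8.28 - 4.37) = -8.993%, loss ≈ 13271 × 8.993/100 ≈ 1193.
Year 1989: gap = -2.3 × (9.5 - 4.37) = -11.799%, loss ≈ 13271 × 11.799/100 ≈ 1566.
Year 1990: gap = -2.3 × (7.62 - 4.37) = -7.475%, loss ≈ 13271 × 7.475/100 ≈ 992.
Total lost output = 1508 + 1193 + 1566 + 992 = 5259 billion.

$5,259 billion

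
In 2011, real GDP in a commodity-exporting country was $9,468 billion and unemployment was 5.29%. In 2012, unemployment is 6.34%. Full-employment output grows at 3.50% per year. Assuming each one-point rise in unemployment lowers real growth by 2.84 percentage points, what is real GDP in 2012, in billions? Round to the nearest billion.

Δu = 6.34 - 5.29 = 1.05 points.
Okun's law (growth form): g_Y = g_Y* - β × Δu = 3.50 - 2.84 × (1.05) = 3.5 - 2.982 = 0.518%.
Real GDP in the next year = 9468 × (1 + 0.518/100) = 9468 × 1.00518 ≈ 9517 billion.

$9,517 billion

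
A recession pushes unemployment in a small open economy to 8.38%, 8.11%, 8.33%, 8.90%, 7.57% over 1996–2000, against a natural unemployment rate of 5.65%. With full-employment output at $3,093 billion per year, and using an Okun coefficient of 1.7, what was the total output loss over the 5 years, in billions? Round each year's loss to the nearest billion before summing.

$686 billion

Year 1996: gap = -1.7 × (8.38 - 5.65) = -4.641%, loss ≈ 3093 × 4.641/100 ≈ 144.
Year 1997: gap = -1.7 × (8.11 - 5.65) = -4.182%, loss ≈ 3093 × 4.182/100 ≈ 129.
Year 1998: gap = -1.7 × (8.33 - 5.65) = -4.556%, loss ≈ 3093 × 4.556/100 ≈ 141.
Year 1999: gap = -1.7 × (8.9 - 5.65) = -5.525%, loss ≈ 3093 × 5.525/100 ≈ 171.
Year 2000: gap = -1.7 × (7.57 - 5.65) = -3.264%, loss ≈ 3093 × 3.264/100 ≈ 101.
Total lost output = 144 + 129 + 141 + 171 + 101 = 686 billion.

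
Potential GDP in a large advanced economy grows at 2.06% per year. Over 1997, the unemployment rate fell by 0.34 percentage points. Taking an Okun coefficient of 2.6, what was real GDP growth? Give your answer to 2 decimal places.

2.94%

Growth-rate Okun's law: g_Y = g_Y* - β × Δu.
g_Y = 2.06 - 2.6 × (-0.34) = 2.06 + 0.884 = 2.944%, i.e. 2.94% to 2 d.p.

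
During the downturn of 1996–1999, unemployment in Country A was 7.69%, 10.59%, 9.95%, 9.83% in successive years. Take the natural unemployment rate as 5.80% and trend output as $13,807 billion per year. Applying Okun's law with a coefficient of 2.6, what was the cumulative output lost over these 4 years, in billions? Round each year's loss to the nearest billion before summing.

Year 1996: gap = -2.6 × (7.69 - 5.8) = -4.914%, loss ≈ 13807 × 4.914/100 ≈ 678.
Year 1997: gap = -2.6 × (10.59 - 5.8) = -12.454%, loss ≈ 13807 × 12.454/100 ≈ 1720.
Year 1998: gap = -2.6 × (9.95 - 5.8) = -10.79%, loss ≈ 13807 × 10.79/100 ≈ 1490.
Year 1999: gap = -2.6 × (9.83 - 5.8) = -10.478%, loss ≈ 13807 × 10.478/100 ≈ 1447.
Total lost output = 678 + 1720 + 1490 + 1447 = 5335 billion.

$5,335 billion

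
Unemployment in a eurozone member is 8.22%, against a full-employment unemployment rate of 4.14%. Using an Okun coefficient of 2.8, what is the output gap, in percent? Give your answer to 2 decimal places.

The unemployment gap is 8.22 - 4.14 = 4.08 percentage points.
Okun's law gives an output gap of -2.8 × 4.08 = -11.424%, i.e. 11.42% below potential.

-11.42%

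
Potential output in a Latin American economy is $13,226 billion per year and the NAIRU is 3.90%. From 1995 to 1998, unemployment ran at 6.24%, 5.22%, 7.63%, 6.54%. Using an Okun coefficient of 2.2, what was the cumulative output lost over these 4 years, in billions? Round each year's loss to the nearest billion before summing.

$2,918 billion

Year 1995: gap = -2.2 × (6.24 - 3.9) = -5.148%, loss ≈ 13226 × 5.148/100 ≈ 681.
Year 1996: gap = -2.2 × (5.22 - 3.9) = -2.904%, loss ≈ 13226 × 2.904/100 ≈ 384.
Year 1997: gap = -2.2 × (7.63 - 3.9) = -8.206%, loss ≈ 13226 × 8.206/100 ≈ 1085.
Year 1998: gap = -2.2 × (6.54 - 3.9) = -5.808%, loss ≈ 13226 × 5.808/100 ≈ 768.
Total lost output = 681 + 384 + 1085 + 768 = 2918 billion.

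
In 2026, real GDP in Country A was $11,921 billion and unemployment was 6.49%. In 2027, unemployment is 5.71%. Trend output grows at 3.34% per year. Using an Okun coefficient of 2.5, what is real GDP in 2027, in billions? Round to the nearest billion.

$12,552 billion

Δu = 5.71 - 6.49 = -0.78 points.
Okun's law (growth form): g_Y = g_Y* - β × Δu = 3.34 - 2.5 × (-0.78) = 3.34 + 1.95 = 5.29%.
Real GDP in the next year = 11921 × (1 + 5.29/100) = 11921 × 1.0529 ≈ 12552 billion.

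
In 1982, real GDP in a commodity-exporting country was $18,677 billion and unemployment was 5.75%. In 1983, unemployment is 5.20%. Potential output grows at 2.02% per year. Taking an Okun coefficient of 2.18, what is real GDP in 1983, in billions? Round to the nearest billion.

Δu = 5.2 - 5.75 = -0.55 points.
Okun's law (growth form): g_Y = g_Y* - β × Δu = 2.02 - 2.18 × (-0.55) = 2.02 + 1.199 = 3.219%.
Real GDP in the next year = 18677 × (1 + 3.219/100) = 18677 × 1.03219 ≈ 19278 billion.

$19,278 billion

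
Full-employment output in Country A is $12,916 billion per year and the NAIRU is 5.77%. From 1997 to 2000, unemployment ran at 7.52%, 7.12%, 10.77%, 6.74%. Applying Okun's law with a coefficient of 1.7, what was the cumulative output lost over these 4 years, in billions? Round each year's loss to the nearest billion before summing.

$1,991 billion

Year 1997: gap = -1.7 × (7.52 - 5.77) = -2.975%, loss ≈ 12916 × 2.975/100 ≈ 384.
Year 1998: gap = -1.7 × (7.12 - 5.77) = -2.295%, loss ≈ 12916 × 2.295/100 ≈ 296.
Year 1999: gap = -1.7 × (10.77 - 5.77) = -8.5%, loss ≈ 12916 × 8.5/100 ≈ 1098.
Year 2000: gap = -1.7 × (6.74 - 5.77) = -1.649%, loss ≈ 12916 × 1.649/100 ≈ 213.
Total lost output = 384 + 296 + 1098 + 213 = 1991 billion.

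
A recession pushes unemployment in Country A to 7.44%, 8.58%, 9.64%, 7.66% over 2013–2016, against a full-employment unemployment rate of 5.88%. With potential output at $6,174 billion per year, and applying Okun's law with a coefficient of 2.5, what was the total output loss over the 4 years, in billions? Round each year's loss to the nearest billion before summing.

Year 2013: gap = -2.5 × (7.44 - 5.88) = -3.9%, loss ≈ 6174 × 3.9/100 ≈ 241.
Year 2014: gap = -2.5 × (8.58 - 5.88) = -6.75%, loss ≈ 6174 × 6.75/100 ≈ 417.
Year 2015: gap = -2.5 × (9.64 - 5.88) = -9.4%, loss ≈ 6174 × 9.4/100 ≈ 580.
Year 2016: gap = -2.5 × (7.66 - 5.88) = -4.45%, loss ≈ 6174 × 4.45/100 ≈ 275.
Total lost output = 241 + 417 + 580 + 275 = 1513 billion.

$1,513 billion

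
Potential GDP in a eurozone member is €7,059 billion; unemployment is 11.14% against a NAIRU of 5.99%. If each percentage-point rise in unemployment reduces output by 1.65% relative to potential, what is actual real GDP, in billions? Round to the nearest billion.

€6,459 billion

Unemployment gap = 11.14 - 5.99 = 5.15 points, so the output gap is -1.65 × 5.15 = -8.4975%.
Actual GDP = 7059 × (1 - 8.4975/100) = 7059 × 0.915025 ≈ 6459 billion.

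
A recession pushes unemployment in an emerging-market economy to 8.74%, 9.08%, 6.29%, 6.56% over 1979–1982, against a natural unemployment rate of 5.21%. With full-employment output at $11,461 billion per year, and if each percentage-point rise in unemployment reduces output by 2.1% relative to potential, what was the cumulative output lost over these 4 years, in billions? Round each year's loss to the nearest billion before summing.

Year 1979: gap = -2.1 × (8.74 - 5.21) = -7.413%, loss ≈ 11461 × 7.413/100 ≈ 850.
Year 1980: gap = -2.1 × (9.08 - 5.21) = -8.127%, loss ≈ 11461 × 8.127/100 ≈ 931.
Year 1981: gap = -2.1 × (6.29 - 5.21) = -2.268%, loss ≈ 11461 × 2.268/100 ≈ 260.
Year 1982: gap = -2.1 × (6.56 - 5.21) = -2.835%, loss ≈ 11461 × 2.835/100 ≈ 325.
Total lost output = 850 + 931 + 260 + 325 = 2366 billion.

$2,366 billion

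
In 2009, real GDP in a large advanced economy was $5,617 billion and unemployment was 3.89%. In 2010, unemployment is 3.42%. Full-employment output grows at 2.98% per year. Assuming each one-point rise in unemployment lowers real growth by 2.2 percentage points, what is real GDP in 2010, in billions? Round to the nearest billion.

$5,842 billion

Δu = 3.42 - 3.89 = -0.47 points.
Okun's law (growth form): g_Y = g_Y* - β × Δu = 2.98 - 2.2 × (-0.47) = 2.98 + 1.034 = 4.014%.
Real GDP in the next year = 5617 × (1 + 4.014/100) = 5617 × 1.04014 ≈ 5842 billion.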